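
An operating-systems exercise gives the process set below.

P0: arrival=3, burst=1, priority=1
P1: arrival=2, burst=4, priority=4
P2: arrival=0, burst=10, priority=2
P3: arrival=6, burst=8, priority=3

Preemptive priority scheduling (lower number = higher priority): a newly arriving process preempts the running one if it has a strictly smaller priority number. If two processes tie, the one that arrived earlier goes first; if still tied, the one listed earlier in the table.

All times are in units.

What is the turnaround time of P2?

11

Schedule: | P2 0-3 | P0 3-4 | P2 4-11 | P3 11-19 | P1 19-23 |
Completion: P0=4  P1=23  P2=11  P3=19
Turnaround(P2) = completion − arrival = 11 − 0 = 11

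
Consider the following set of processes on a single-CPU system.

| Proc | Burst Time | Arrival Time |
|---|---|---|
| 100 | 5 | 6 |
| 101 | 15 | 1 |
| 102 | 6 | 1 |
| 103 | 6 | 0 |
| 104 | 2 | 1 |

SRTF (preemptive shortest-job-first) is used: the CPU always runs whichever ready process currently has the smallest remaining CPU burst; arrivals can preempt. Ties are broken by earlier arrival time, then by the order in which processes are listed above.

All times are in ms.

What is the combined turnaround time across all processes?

Gantt: | 103 0-1 | 104 1-3 | 103 3-8 | 100 8-13 | 102 13-19 | 101 19-34 |
Completion: 100=13  101=34  102=19  103=8  104=3
Turnaround (C−A): 100=7  101=33  102=18  103=8  104=2
Turnaround = completion − arrival: 100=7, 101=33, 102=18, 103=8, 104=2
Total turnaround = 7 + 33 + 18 + 8 + 2 = 68

68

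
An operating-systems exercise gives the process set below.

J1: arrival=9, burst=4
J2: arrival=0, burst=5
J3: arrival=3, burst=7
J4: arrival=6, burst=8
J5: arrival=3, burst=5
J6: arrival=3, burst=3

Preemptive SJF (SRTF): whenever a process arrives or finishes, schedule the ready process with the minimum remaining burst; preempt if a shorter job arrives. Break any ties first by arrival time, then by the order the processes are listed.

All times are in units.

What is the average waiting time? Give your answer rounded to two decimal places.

7.17

Timeline: | J2 0-5 | J6 5-8 | J5 8-13 | J1 13-17 | J3 17-24 | J4 24-32 |
Completion: J1=17  J2=5  J3=24  J4=32  J5=13  J6=8
Turnaround (C−A): J1=8  J2=5  J3=21  J4=26  J5=10  J6=5
Waiting times: J1=4, J2=0, J3=14, J4=18, J5=5, J6=2
Average waiting = (4+0+14+18+5+2) / 6 = 43/6 = 7.17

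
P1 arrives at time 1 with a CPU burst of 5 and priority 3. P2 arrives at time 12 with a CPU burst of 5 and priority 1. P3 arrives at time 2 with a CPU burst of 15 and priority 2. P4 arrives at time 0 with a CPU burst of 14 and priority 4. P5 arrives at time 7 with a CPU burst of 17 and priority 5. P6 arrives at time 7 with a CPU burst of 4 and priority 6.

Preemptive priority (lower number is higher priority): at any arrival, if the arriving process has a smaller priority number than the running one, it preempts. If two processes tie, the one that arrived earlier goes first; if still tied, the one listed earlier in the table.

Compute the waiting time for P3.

Timeline: | P4 0-1 | P1 1-2 | P3 2-12 | P2 12-17 | P3 17-22 | P1 22-26 | P4 26-39 | P5 39-56 | P6 56-60 |
Completion: P1=26  P2=17  P3=22  P4=39  P5=56  P6=60
Turnaround (C−A): P1=25  P2=5  P3=20  P4=39  P5=49  P6=53
Waiting(P3) = turnaround − burst = 20 − 15 = 5

5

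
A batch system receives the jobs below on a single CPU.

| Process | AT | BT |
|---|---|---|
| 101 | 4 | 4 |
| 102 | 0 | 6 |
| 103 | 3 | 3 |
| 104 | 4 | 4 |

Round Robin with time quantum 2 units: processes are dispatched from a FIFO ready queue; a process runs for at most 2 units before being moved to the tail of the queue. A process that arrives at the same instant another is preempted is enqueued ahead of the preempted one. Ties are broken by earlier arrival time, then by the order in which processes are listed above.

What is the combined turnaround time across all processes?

46

Timeline: | 102 0-4 | 103 4-6 | 101 6-8 | 104 8-10 | 102 10-12 | 103 12-13 | 101 13-15 | 104 15-17 |
Completion: 101=15  102=12  103=13  104=17
Turnaround (C−A): 101=11  102=12  103=10  104=13
Turnaround = completion − arrival: 101=11, 102=12, 103=10, 104=13
Total turnaround = 11 + 12 + 10 + 13 = 46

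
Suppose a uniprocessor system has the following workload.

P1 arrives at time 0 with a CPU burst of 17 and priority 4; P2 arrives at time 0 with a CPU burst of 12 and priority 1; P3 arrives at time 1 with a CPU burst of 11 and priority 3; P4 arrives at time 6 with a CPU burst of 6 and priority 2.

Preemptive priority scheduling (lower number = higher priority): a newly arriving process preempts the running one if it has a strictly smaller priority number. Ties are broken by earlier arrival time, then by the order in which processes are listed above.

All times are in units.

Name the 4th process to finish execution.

Timeline: | P2 0-12 | P4 12-18 | P3 18-29 | P1 29-46 |
Completion: P1=46  P2=12  P3=29  P4=18
Finish order: P2 → P4 → P3 → P1

P1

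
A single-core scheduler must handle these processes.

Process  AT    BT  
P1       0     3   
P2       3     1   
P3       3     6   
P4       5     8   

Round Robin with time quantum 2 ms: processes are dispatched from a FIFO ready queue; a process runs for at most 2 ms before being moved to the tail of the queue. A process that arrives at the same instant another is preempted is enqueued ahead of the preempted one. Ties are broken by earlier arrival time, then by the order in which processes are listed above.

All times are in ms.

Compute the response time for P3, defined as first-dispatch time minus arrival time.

1

Timeline: | P1 0-3 | P2 3-4 | P3 4-6 | P4 6-8 | P3 8-10 | P4 10-12 | P3 12-14 | P4 14-18 |
Completion: P1=3  P2=4  P3=14  P4=18
Turnaround (C−A): P1=3  P2=1  P3=11  P4=13
Response(P3) = first start − arrival = 4 − 3 = 1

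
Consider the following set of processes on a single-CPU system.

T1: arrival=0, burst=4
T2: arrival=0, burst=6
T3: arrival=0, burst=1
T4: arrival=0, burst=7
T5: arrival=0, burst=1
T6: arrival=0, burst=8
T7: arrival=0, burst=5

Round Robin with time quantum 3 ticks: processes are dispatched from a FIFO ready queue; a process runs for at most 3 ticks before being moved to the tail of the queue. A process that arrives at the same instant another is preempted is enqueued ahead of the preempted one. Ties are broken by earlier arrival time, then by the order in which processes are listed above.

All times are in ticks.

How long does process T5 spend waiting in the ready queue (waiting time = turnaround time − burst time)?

Schedule: | T1 0-3 | T2 3-6 | T3 6-7 | T4 7-10 | T5 10-11 | T6 11-14 | T7 14-17 | T1 17-18 | T2 18-21 | T4 21-24 | T6 24-27 | T7 27-29 | T4 29-30 | T6 30-32 |
Completion: T1=18  T2=21  T3=7  T4=30  T5=11  T6=32  T7=29
Waiting(T5) = turnaround − burst = 11 − 1 = 10

10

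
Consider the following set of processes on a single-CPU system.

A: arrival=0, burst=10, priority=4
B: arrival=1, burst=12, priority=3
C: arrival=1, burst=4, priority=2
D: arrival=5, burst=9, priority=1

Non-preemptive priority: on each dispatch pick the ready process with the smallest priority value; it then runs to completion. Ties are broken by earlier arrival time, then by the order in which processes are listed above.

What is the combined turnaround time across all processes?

80

Timeline: | A 0-10 | D 10-19 | C 19-23 | B 23-35 |
Completion: A=10  B=35  C=23  D=19
Turnaround (C−A): A=10  B=34  C=22  D=14
Turnaround = completion − arrival: A=10, B=34, C=22, D=14
Total turnaround = 10 + 34 + 22 + 14 = 80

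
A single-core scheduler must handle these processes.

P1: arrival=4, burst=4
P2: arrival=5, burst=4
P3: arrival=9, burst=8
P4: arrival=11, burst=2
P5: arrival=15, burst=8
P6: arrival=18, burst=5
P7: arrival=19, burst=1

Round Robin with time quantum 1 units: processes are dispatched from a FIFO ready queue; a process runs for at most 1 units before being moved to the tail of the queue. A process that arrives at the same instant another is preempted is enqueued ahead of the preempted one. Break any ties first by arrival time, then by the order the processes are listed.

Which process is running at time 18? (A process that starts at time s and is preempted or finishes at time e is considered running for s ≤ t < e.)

P5

Timeline: | idle 0-4 | P1 4-5 | P2 5-6 | P1 6-7 | P2 7-8 | P1 8-9 | P2 9-10 | P3 10-11 | P1 11-12 | P2 12-13 | P4 13-14 | P3 14-15 | P4 15-16 | P5 16-17 | P3 17-18 | P5 18-19 | P6 19-20 | P3 20-21 | P7 21-22 | P5 22-23 | P6 23-24 | P3 24-25 | P5 25-26 | P6 26-27 | P3 27-28 | P5 28-29 | P6 29-30 | P3 30-31 | P5 31-32 | P6 32-33 | P3 33-34 | P5 34-36 |
Completion: P1=12  P2=13  P3=34  P4=16  P5=36  P6=33  P7=22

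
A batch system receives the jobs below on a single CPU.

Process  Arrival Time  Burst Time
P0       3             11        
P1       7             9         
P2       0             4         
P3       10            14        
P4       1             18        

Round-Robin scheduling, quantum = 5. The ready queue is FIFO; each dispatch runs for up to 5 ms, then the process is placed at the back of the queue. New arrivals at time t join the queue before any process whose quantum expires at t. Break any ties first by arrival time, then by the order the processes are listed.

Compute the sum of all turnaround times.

178

Gantt: | P2 0-4 | P4 4-9 | P0 9-14 | P1 14-19 | P4 19-24 | P3 24-29 | P0 29-34 | P1 34-38 | P4 38-43 | P3 43-48 | P0 48-49 | P4 49-52 | P3 52-56 |
Completion: P0=49  P1=38  P2=4  P3=56  P4=52
Turnaround (C−A): P0=46  P1=31  P2=4  P3=46  P4=51
Turnaround = completion − arrival: P0=46, P1=31, P2=4, P3=46, P4=51
Total turnaround = 46 + 31 + 4 + 46 + 51 = 178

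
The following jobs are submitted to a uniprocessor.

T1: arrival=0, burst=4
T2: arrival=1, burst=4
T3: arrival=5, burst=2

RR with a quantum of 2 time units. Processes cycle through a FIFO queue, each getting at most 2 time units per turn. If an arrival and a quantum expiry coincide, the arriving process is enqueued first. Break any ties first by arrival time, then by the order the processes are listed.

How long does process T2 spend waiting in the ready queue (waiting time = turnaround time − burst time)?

Schedule: | T1 0-2 | T2 2-4 | T1 4-6 | T2 6-8 | T3 8-10 |
Completion: T1=6  T2=8  T3=10
Waiting(T2) = turnaround − burst = 7 − 4 = 3

3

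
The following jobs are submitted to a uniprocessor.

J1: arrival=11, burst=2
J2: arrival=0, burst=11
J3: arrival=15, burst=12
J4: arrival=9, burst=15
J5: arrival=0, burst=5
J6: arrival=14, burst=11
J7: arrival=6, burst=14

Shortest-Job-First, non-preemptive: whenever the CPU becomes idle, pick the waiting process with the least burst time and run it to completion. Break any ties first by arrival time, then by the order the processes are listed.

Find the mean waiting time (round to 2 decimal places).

15.57

Schedule: | J5 0-5 | J2 5-16 | J1 16-18 | J6 18-29 | J3 29-41 | J7 41-55 | J4 55-70 |
Completion: J1=18  J2=16  J3=41  J4=70  J5=5  J6=29  J7=55
Waiting times: J1=5, J2=5, J3=14, J4=46, J5=0, J6=4, J7=35
Average waiting = (5+5+14+46+0+4+35) / 7 = 109/7 = 15.57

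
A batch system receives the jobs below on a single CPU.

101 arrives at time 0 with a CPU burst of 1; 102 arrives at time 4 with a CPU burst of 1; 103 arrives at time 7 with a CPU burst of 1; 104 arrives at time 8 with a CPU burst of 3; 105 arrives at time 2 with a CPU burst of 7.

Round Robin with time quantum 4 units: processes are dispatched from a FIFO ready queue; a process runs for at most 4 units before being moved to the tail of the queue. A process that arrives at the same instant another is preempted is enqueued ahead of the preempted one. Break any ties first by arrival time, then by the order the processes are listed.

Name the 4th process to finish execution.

Timeline: | 101 0-1 | idle 1-2 | 105 2-6 | 102 6-7 | 105 7-10 | 103 10-11 | 104 11-14 |
Completion: 101=1  102=7  103=11  104=14  105=10
Turnaround (C−A): 101=1  102=3  103=4  104=6  105=8
Finish order: 101 → 102 → 105 → 103 → 104

103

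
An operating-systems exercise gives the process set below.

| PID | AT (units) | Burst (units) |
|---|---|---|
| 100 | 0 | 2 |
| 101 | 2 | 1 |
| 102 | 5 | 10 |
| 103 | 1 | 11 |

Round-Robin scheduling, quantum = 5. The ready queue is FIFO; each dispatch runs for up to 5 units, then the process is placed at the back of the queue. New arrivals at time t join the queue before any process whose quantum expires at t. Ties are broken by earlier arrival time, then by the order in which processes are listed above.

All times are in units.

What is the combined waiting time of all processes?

25

Gantt: | 100 0-2 | 103 2-7 | 101 7-8 | 102 8-13 | 103 13-18 | 102 18-23 | 103 23-24 |
Completion: 100=2  101=8  102=23  103=24
Waiting = turnaround − burst: 100=0, 101=5, 102=8, 103=12
Total waiting = 0 + 5 + 8 + 12 = 25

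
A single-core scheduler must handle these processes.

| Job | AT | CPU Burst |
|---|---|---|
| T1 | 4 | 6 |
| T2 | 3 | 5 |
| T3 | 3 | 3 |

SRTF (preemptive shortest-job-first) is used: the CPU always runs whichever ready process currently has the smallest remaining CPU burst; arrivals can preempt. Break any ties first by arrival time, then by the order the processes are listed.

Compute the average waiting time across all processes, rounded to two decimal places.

3.33

Schedule: | idle 0-3 | T3 3-6 | T2 6-11 | T1 11-17 |
Completion: T1=17  T2=11  T3=6
Waiting times: T1=7, T2=3, T3=0
Average waiting = (7+3+0) / 3 = 10/3 = 3.33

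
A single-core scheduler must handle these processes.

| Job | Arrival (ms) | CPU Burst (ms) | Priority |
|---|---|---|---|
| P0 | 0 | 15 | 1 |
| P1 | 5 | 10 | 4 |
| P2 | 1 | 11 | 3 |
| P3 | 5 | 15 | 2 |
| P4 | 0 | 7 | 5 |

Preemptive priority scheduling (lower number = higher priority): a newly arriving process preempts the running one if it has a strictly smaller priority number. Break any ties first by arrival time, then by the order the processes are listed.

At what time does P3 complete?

30

Schedule: | P0 0-15 | P3 15-30 | P2 30-41 | P1 41-51 | P4 51-58 |
Completion: P0=15  P1=51  P2=41  P3=30  P4=58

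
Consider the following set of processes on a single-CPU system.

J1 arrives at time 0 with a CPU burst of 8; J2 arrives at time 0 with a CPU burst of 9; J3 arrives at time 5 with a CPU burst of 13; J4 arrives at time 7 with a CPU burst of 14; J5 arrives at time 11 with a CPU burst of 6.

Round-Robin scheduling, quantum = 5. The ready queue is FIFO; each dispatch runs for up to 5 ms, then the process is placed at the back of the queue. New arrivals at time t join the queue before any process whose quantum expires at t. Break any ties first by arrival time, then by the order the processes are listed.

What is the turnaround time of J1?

18

Gantt: | J1 0-5 | J2 5-10 | J3 10-15 | J1 15-18 | J4 18-23 | J2 23-27 | J5 27-32 | J3 32-37 | J4 37-42 | J5 42-43 | J3 43-46 | J4 46-50 |
Completion: J1=18  J2=27  J3=46  J4=50  J5=43
Turnaround(J1) = completion − arrival = 18 − 0 = 18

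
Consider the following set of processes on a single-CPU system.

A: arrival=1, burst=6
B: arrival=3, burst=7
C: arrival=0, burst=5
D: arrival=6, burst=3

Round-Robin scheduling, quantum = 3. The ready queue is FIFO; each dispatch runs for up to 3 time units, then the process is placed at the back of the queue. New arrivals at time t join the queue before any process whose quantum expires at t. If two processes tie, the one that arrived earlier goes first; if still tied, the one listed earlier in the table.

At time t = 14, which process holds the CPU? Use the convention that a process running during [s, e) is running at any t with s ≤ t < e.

A

Timeline: | C 0-3 | A 3-6 | B 6-9 | C 9-11 | D 11-14 | A 14-17 | B 17-21 |
Completion: A=17  B=21  C=11  D=14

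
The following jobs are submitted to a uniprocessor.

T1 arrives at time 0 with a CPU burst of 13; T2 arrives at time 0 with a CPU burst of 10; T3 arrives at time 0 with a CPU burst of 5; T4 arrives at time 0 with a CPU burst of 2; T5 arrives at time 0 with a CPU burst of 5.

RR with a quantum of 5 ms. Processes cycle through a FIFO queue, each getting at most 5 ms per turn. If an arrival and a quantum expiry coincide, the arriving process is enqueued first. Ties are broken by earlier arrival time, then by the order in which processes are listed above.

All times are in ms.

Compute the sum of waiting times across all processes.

Gantt: | T1 0-5 | T2 5-10 | T3 10-15 | T4 15-17 | T5 17-22 | T1 22-27 | T2 27-32 | T1 32-35 |
Completion: T1=35  T2=32  T3=15  T4=17  T5=22
Turnaround (C−A): T1=35  T2=32  T3=15  T4=17  T5=22
Waiting = turnaround − burst: T1=22, T2=22, T3=10, T4=15, T5=17
Total waiting = 22 + 22 + 10 + 15 + 17 = 86

86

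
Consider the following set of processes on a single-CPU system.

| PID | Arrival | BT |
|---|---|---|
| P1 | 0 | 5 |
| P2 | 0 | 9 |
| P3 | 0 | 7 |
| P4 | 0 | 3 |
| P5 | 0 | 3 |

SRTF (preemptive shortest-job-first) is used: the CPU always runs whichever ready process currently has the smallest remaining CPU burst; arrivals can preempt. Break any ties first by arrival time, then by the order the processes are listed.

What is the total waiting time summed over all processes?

38

Schedule: | P4 0-3 | P5 3-6 | P1 6-11 | P3 11-18 | P2 18-27 |
Completion: P1=11  P2=27  P3=18  P4=3  P5=6
Turnaround (C−A): P1=11  P2=27  P3=18  P4=3  P5=6
Waiting = turnaround − burst: P1=6, P2=18, P3=11, P4=0, P5=3
Total waiting = 6 + 18 + 11 + 0 + 3 = 38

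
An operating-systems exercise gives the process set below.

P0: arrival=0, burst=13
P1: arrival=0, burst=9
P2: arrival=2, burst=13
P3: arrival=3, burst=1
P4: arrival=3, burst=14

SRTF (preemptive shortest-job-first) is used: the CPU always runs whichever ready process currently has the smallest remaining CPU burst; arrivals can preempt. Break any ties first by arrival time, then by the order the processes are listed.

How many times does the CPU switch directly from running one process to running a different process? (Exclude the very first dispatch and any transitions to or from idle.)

Gantt: | P1 0-3 | P3 3-4 | P1 4-10 | P0 10-23 | P2 23-36 | P4 36-50 |
Completion: P0=23  P1=10  P2=36  P3=4  P4=50
Turnaround (C−A): P0=23  P1=10  P2=34  P3=1  P4=47

5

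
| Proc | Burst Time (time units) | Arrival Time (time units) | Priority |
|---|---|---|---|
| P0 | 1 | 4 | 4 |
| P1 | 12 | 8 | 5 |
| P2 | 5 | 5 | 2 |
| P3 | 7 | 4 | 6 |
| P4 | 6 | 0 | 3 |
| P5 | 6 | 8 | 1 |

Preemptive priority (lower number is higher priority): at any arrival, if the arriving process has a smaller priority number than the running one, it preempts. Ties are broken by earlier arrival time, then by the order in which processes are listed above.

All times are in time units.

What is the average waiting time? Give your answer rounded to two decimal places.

11.00

Timeline: | P4 0-5 | P2 5-8 | P5 8-14 | P2 14-16 | P4 16-17 | P0 17-18 | P1 18-30 | P3 30-37 |
Completion: P0=18  P1=30  P2=16  P3=37  P4=17  P5=14
Waiting times: P0=13, P1=10, P2=6, P3=26, P4=11, P5=0
Average waiting = (13+10+6+26+11+0) / 6 = 66/6 = 11.00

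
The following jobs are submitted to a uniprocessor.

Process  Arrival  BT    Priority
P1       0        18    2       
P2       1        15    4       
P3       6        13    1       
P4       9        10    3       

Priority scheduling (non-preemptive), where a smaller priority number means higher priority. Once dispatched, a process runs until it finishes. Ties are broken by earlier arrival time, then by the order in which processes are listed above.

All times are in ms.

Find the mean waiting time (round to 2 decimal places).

18.50

Schedule: | P1 0-18 | P3 18-31 | P4 31-41 | P2 41-56 |
Completion: P1=18  P2=56  P3=31  P4=41
Waiting times: P1=0, P2=40, P3=12, P4=22
Average waiting = (0+40+12+22) / 4 = 74/4 = 18.50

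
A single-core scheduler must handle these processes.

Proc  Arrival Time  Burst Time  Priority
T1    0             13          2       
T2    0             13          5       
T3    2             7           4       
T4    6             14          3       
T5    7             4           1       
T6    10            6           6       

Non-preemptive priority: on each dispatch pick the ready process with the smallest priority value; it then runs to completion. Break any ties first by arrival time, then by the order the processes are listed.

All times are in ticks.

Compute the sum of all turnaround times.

182

Schedule: | T1 0-13 | T5 13-17 | T4 17-31 | T3 31-38 | T2 38-51 | T6 51-57 |
Completion: T1=13  T2=51  T3=38  T4=31  T5=17  T6=57
Turnaround = completion − arrival: T1=13, T2=51, T3=36, T4=25, T5=10, T6=47
Total turnaround = 13 + 51 + 36 + 25 + 10 + 47 = 182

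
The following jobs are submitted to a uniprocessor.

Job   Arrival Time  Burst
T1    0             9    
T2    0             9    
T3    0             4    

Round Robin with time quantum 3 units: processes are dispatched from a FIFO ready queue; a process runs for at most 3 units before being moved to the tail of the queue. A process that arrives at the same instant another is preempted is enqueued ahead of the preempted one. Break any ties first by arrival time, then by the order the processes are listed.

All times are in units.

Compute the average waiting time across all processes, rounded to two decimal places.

11.67

Timeline: | T1 0-3 | T2 3-6 | T3 6-9 | T1 9-12 | T2 12-15 | T3 15-16 | T1 16-19 | T2 19-22 |
Completion: T1=19  T2=22  T3=16
Waiting times: T1=10, T2=13, T3=12
Average waiting = (10+13+12) / 3 = 35/3 = 11.67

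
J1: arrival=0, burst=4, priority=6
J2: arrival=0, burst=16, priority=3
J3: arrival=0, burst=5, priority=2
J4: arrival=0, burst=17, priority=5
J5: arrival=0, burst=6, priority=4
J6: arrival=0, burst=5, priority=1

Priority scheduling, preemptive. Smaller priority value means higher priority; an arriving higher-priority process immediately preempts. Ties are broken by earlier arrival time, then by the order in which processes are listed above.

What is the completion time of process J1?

Timeline: | J6 0-5 | J3 5-10 | J2 10-26 | J5 26-32 | J4 32-49 | J1 49-53 |
Completion: J1=53  J2=26  J3=10  J4=49  J5=32  J6=5

53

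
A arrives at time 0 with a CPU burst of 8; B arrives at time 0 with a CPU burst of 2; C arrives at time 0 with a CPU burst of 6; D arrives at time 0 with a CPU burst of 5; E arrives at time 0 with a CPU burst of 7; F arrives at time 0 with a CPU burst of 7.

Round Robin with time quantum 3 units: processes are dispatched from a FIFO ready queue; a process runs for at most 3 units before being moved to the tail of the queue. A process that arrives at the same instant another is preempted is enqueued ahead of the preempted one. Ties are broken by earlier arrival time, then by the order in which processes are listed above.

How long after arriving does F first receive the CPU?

Timeline: | A 0-3 | B 3-5 | C 5-8 | D 8-11 | E 11-14 | F 14-17 | A 17-20 | C 20-23 | D 23-25 | E 25-28 | F 28-31 | A 31-33 | E 33-34 | F 34-35 |
Completion: A=33  B=5  C=23  D=25  E=34  F=35
Response(F) = first start − arrival = 14 − 0 = 14

14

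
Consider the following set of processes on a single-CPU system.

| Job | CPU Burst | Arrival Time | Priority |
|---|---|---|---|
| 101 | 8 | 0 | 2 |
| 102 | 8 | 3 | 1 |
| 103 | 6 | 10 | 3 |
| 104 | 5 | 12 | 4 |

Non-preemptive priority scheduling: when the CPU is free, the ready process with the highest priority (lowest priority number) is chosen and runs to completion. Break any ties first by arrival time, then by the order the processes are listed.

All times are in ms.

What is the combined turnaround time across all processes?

Gantt: | 101 0-8 | 102 8-16 | 103 16-22 | 104 22-27 |
Completion: 101=8  102=16  103=22  104=27
Turnaround = completion − arrival: 101=8, 102=13, 103=12, 104=15
Total turnaround = 8 + 13 + 12 + 15 = 48

48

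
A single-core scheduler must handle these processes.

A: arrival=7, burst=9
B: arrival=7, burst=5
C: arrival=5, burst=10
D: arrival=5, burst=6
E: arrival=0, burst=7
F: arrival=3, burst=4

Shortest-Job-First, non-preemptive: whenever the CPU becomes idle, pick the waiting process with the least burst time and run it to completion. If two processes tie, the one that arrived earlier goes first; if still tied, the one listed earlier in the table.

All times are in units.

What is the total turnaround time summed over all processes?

101

Schedule: | E 0-7 | F 7-11 | B 11-16 | D 16-22 | A 22-31 | C 31-41 |
Completion: A=31  B=16  C=41  D=22  E=7  F=11
Turnaround = completion − arrival: A=24, B=9, C=36, D=17, E=7, F=8
Total turnaround = 24 + 9 + 36 + 17 + 7 + 8 = 101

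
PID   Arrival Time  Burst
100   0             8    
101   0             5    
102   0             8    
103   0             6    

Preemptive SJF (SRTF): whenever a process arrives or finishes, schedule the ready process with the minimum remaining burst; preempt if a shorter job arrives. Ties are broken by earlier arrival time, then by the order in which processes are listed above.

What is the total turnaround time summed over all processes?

Timeline: | 101 0-5 | 103 5-11 | 100 11-19 | 102 19-27 |
Completion: 100=19  101=5  102=27  103=11
Turnaround (C−A): 100=19  101=5  102=27  103=11
Turnaround = completion − arrival: 100=19, 101=5, 102=27, 103=11
Total turnaround = 19 + 5 + 27 + 11 = 62

62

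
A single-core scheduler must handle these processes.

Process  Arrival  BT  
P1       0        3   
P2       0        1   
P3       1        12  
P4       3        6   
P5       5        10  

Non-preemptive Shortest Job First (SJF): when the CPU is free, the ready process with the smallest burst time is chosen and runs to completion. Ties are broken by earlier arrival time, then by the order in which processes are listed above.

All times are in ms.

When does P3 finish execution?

32

Timeline: | P2 0-1 | P1 1-4 | P4 4-10 | P5 10-20 | P3 20-32 |
Completion: P1=4  P2=1  P3=32  P4=10  P5=20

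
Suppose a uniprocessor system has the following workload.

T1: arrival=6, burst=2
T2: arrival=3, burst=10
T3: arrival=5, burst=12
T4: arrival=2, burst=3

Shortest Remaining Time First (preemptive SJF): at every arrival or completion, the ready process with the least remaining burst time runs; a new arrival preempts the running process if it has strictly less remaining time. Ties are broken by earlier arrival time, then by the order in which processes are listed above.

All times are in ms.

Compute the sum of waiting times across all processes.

Gantt: | idle 0-2 | T4 2-5 | T2 5-6 | T1 6-8 | T2 8-17 | T3 17-29 |
Completion: T1=8  T2=17  T3=29  T4=5
Turnaround (C−A): T1=2  T2=14  T3=24  T4=3
Waiting = turnaround − burst: T1=0, T2=4, T3=12, T4=0
Total waiting = 0 + 4 + 12 + 0 = 16

16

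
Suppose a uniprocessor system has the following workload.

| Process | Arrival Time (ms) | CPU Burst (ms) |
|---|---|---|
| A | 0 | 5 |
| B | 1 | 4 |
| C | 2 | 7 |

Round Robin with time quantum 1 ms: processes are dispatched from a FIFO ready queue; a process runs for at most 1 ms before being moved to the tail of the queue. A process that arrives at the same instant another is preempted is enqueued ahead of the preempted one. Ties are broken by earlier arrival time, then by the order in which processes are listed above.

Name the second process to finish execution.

A

Gantt: | A 0-1 | B 1-2 | A 2-3 | C 3-4 | B 4-5 | A 5-6 | C 6-7 | B 7-8 | A 8-9 | C 9-10 | B 10-11 | A 11-12 | C 12-16 |
Completion: A=12  B=11  C=16
Turnaround (C−A): A=12  B=10  C=14
Finish order: B → A → C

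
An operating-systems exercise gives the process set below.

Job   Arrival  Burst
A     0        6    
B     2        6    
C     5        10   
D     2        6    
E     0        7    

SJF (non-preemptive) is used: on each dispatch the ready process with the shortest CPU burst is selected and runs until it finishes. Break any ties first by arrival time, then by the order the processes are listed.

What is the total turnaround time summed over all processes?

Timeline: | A 0-6 | B 6-12 | D 12-18 | E 18-25 | C 25-35 |
Completion: A=6  B=12  C=35  D=18  E=25
Turnaround (C−A): A=6  B=10  C=30  D=16  E=25
Turnaround = completion − arrival: A=6, B=10, C=30, D=16, E=25
Total turnaround = 6 + 10 + 30 + 16 + 25 = 87

87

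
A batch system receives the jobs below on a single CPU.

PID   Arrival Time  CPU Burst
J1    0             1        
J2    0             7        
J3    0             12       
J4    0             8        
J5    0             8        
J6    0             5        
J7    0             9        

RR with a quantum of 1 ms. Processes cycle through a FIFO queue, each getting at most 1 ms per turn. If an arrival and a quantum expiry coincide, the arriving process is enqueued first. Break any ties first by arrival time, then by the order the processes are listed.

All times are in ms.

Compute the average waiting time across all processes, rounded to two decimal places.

28.86

Gantt: | J1 0-1 | J2 1-2 | J3 2-3 | J4 3-4 | J5 4-5 | J6 5-6 | J7 6-7 | J2 7-8 | J3 8-9 | J4 9-10 | J5 10-11 | J6 11-12 | J7 12-13 | J2 13-14 | J3 14-15 | J4 15-16 | J5 16-17 | J6 17-18 | J7 18-19 | J2 19-20 | J3 20-21 | J4 21-22 | J5 22-23 | J6 23-24 | J7 24-25 | J2 25-26 | J3 26-27 | J4 27-28 | J5 28-29 | J6 29-30 | J7 30-31 | J2 31-32 | J3 32-33 | J4 33-34 | J5 34-35 | J7 35-36 | J2 36-37 | J3 37-38 | J4 38-39 | J5 39-40 | J7 40-41 | J3 41-42 | J4 42-43 | J5 43-44 | J7 44-45 | J3 45-46 | J7 46-47 | J3 47-50 |
Completion: J1=1  J2=37  J3=50  J4=43  J5=44  J6=30  J7=47
Waiting times: J1=0, J2=30, J3=38, J4=35, J5=36, J6=25, J7=38
Average waiting = (0+30+38+35+36+25+38) / 7 = 202/7 = 28.86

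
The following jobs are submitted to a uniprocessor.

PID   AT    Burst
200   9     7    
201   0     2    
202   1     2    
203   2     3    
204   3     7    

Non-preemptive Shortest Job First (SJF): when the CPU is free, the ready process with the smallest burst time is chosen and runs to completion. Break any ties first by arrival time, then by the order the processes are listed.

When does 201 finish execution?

Timeline: | 201 0-2 | 202 2-4 | 203 4-7 | 204 7-14 | 200 14-21 |
Completion: 200=21  201=2  202=4  203=7  204=14

2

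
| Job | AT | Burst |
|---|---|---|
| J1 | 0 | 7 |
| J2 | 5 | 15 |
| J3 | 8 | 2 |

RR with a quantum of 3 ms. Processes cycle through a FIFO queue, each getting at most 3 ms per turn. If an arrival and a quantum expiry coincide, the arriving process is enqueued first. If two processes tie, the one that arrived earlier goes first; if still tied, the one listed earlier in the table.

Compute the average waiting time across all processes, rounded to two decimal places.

3.00

Gantt: | J1 0-6 | J2 6-9 | J1 9-10 | J3 10-12 | J2 12-24 |
Completion: J1=10  J2=24  J3=12
Waiting times: J1=3, J2=4, J3=2
Average waiting = (3+4+2) / 3 = 9/3 = 3.00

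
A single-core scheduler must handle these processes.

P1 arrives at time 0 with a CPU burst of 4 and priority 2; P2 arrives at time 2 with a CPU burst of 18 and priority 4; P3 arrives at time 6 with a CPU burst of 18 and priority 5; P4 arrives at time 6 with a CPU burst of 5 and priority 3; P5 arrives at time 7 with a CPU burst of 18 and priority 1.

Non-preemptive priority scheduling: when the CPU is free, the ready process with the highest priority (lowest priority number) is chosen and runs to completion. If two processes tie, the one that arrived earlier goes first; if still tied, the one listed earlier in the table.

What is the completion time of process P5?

40

Schedule: | P1 0-4 | P2 4-22 | P5 22-40 | P4 40-45 | P3 45-63 |
Completion: P1=4  P2=22  P3=63  P4=45  P5=40
Turnaround (C−A): P1=4  P2=20  P3=57  P4=39  P5=33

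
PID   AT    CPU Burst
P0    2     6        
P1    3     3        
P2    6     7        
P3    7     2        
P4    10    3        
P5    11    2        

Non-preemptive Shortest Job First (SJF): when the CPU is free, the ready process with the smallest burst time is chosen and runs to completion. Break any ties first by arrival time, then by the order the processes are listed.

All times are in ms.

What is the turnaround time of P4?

Timeline: | idle 0-2 | P0 2-8 | P3 8-10 | P1 10-13 | P5 13-15 | P4 15-18 | P2 18-25 |
Completion: P0=8  P1=13  P2=25  P3=10  P4=18  P5=15
Turnaround (C−A): P0=6  P1=10  P2=19  P3=3  P4=8  P5=4
Turnaround(P4) = completion − arrival = 18 − 10 = 8

8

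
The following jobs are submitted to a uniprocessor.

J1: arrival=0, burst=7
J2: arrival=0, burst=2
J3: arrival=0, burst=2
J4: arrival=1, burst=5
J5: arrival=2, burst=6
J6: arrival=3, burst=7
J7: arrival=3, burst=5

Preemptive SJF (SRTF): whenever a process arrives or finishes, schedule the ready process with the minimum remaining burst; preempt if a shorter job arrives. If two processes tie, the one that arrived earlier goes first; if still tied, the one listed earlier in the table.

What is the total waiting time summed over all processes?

Gantt: | J2 0-2 | J3 2-4 | J4 4-9 | J7 9-14 | J5 14-20 | J1 20-27 | J6 27-34 |
Completion: J1=27  J2=2  J3=4  J4=9  J5=20  J6=34  J7=14
Turnaround (C−A): J1=27  J2=2  J3=4  J4=8  J5=18  J6=31  J7=11
Waiting = turnaround − burst: J1=20, J2=0, J3=2, J4=3, J5=12, J6=24, J7=6
Total waiting = 20 + 0 + 2 + 3 + 12 + 24 + 6 = 67

67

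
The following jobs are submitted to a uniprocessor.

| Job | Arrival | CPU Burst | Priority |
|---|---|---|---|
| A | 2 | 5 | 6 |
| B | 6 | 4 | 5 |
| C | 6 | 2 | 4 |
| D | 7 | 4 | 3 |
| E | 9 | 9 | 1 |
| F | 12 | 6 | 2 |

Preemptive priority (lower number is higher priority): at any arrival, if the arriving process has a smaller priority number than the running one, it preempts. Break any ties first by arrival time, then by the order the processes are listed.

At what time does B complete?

Timeline: | idle 0-2 | A 2-6 | C 6-7 | D 7-9 | E 9-18 | F 18-24 | D 24-26 | C 26-27 | B 27-31 | A 31-32 |
Completion: A=32  B=31  C=27  D=26  E=18  F=24

31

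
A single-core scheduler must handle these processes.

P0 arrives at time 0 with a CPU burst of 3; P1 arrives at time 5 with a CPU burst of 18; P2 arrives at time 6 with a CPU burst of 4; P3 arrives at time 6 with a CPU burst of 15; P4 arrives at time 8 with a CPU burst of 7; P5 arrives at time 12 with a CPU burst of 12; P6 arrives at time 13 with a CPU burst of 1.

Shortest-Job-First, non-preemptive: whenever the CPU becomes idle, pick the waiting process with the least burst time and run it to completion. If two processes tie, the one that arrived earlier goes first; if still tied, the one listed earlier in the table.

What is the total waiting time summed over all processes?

Gantt: | P0 0-3 | idle 3-5 | P1 5-23 | P6 23-24 | P2 24-28 | P4 28-35 | P5 35-47 | P3 47-62 |
Completion: P0=3  P1=23  P2=28  P3=62  P4=35  P5=47  P6=24
Waiting = turnaround − burst: P0=0, P1=0, P2=18, P3=41, P4=20, P5=23, P6=10
Total waiting = 0 + 0 + 18 + 41 + 20 + 23 + 10 = 112

112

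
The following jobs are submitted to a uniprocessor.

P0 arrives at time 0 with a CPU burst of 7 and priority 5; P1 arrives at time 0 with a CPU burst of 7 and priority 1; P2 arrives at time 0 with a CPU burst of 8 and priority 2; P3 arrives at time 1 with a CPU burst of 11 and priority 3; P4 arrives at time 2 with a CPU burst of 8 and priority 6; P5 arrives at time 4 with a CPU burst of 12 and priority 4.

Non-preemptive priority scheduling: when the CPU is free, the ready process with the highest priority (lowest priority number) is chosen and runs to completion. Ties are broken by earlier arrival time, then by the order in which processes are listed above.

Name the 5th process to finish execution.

P0

Gantt: | P1 0-7 | P2 7-15 | P3 15-26 | P5 26-38 | P0 38-45 | P4 45-53 |
Completion: P0=45  P1=7  P2=15  P3=26  P4=53  P5=38
Finish order: P1 → P2 → P3 → P5 → P0 → P4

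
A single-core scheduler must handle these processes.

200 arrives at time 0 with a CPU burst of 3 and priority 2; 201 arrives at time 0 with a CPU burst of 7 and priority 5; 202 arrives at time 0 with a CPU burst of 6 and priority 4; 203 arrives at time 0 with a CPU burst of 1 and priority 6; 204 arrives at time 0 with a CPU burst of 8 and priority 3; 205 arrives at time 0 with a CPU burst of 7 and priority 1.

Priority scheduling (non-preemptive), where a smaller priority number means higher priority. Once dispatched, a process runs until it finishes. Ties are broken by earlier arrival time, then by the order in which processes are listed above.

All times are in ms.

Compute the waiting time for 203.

Schedule: | 205 0-7 | 200 7-10 | 204 10-18 | 202 18-24 | 201 24-31 | 203 31-32 |
Completion: 200=10  201=31  202=24  203=32  204=18  205=7
Waiting(203) = turnaround − burst = 32 − 1 = 31

31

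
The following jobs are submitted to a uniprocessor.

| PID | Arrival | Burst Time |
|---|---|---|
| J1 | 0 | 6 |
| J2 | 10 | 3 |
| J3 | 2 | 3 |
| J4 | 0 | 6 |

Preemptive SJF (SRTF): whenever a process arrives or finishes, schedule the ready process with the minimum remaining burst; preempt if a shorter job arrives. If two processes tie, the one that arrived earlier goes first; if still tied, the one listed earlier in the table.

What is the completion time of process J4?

Timeline: | J1 0-2 | J3 2-5 | J1 5-9 | J4 9-10 | J2 10-13 | J4 13-18 |
Completion: J1=9  J2=13  J3=5  J4=18

18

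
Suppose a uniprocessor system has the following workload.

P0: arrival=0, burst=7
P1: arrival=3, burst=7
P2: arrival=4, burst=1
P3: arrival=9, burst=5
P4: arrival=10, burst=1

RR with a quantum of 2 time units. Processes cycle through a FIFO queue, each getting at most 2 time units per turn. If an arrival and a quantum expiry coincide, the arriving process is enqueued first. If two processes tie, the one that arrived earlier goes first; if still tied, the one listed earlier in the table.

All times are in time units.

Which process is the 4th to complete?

P1

Timeline: | P0 0-4 | P1 4-6 | P2 6-7 | P0 7-9 | P1 9-11 | P3 11-13 | P0 13-14 | P4 14-15 | P1 15-17 | P3 17-19 | P1 19-20 | P3 20-21 |
Completion: P0=14  P1=20  P2=7  P3=21  P4=15
Turnaround (C−A): P0=14  P1=17  P2=3  P3=12  P4=5
Finish order: P2 → P0 → P4 → P1 → P3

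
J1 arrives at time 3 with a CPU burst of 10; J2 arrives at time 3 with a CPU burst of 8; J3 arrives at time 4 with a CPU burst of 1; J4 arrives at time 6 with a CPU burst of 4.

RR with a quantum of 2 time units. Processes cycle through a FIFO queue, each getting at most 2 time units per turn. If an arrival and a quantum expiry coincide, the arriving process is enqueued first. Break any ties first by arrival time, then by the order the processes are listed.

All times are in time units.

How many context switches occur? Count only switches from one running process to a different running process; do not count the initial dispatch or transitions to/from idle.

11

Gantt: | idle 0-3 | J1 3-5 | J2 5-7 | J3 7-8 | J1 8-10 | J4 10-12 | J2 12-14 | J1 14-16 | J4 16-18 | J2 18-20 | J1 20-22 | J2 22-24 | J1 24-26 |
Completion: J1=26  J2=24  J3=8  J4=18
Turnaround (C−A): J1=23  J2=21  J3=4  J4=12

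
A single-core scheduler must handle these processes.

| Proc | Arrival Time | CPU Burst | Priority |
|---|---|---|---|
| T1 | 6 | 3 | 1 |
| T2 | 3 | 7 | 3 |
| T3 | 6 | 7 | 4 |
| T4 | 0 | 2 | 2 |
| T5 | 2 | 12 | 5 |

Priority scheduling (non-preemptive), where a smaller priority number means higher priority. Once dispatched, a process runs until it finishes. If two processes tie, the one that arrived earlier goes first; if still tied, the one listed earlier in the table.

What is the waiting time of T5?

Schedule: | T4 0-2 | T5 2-14 | T1 14-17 | T2 17-24 | T3 24-31 |
Completion: T1=17  T2=24  T3=31  T4=2  T5=14
Waiting(T5) = turnaround − burst = 12 − 12 = 0

0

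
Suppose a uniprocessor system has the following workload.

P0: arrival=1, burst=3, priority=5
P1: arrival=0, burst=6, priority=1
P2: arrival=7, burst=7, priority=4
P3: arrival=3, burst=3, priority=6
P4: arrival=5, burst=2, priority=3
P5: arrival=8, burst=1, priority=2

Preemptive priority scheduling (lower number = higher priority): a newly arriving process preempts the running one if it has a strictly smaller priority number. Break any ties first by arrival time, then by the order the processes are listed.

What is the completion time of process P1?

Schedule: | P1 0-6 | P4 6-8 | P5 8-9 | P2 9-16 | P0 16-19 | P3 19-22 |
Completion: P0=19  P1=6  P2=16  P3=22  P4=8  P5=9
Turnaround (C−A): P0=18  P1=6  P2=9  P3=19  P4=3  P5=1

6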